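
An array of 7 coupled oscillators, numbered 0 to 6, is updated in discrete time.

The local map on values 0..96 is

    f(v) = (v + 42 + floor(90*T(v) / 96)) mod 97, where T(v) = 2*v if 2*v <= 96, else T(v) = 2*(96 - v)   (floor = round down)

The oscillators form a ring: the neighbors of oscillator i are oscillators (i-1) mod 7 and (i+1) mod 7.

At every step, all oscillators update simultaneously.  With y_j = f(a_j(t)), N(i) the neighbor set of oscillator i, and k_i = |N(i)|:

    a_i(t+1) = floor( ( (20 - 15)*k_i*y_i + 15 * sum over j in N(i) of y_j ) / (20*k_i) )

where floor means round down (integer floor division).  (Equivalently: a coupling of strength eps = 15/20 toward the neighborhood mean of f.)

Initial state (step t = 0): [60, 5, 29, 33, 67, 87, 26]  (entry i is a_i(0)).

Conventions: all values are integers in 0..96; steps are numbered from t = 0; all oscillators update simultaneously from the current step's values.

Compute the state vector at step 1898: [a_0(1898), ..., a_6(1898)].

Answer: [69, 69, 69, 69, 69, 69, 69]
Key observation: The state at step 10, [69, 69, 69, 69, 69, 69, 69], reappears at step 12: the system is in a cycle of period 2 from step 10 on.  Therefore the state at step 1898 equals the state at step 10 + ((1898 - 10) mod 2) = 10, which is [69, 69, 69, 69, 69, 69, 69].

Derivation:
t=0: [60, 5, 29, 33, 67, 87, 26]
t=1: [46, 51, 42, 45, 49, 43, 49]
t=2: [80, 73, 74, 73, 73, 78, 74]
t=3: [59, 58, 60, 60, 59, 59, 56]
t=4: [74, 72, 72, 72, 72, 74, 73]
t=5: [61, 61, 62, 62, 61, 61, 60]
t=6: [71, 70, 70, 70, 70, 71, 71]
t=7: [62, 62, 63, 63, 62, 62, 62]
t=8: [70, 69, 69, 69, 69, 70, 70]
t=9: [63, 63, 64, 64, 63, 63, 63]
t=10: [69, 69, 69, 69, 69, 69, 69]
t=11: [64, 64, 64, 64, 64, 64, 64]
t=12: [69, 69, 69, 69, 69, 69, 69]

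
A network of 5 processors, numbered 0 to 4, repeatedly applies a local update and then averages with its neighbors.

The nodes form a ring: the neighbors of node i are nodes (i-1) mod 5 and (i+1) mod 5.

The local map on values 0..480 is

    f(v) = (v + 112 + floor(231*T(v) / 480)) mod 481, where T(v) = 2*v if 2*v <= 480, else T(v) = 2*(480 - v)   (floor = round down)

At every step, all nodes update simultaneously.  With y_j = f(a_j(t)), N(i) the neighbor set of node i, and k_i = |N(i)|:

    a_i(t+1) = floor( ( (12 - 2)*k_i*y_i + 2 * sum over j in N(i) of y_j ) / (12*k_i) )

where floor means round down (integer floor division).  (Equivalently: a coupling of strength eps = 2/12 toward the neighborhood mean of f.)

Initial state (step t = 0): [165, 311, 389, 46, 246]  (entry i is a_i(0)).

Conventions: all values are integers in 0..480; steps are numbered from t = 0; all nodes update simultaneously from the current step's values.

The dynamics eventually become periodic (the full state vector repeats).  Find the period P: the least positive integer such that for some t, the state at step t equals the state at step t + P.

Answer: 2
Key observation: The state at step 5, [354, 129, 105, 105, 129], reappears at step 7 — and no state repeats earlier — so the cycle the system enters has period 2.

Derivation:
t=0: [165, 311, 389, 46, 246]
t=1: [379, 131, 114, 185, 138]
t=2: [151, 344, 349, 455, 366]
t=3: [357, 130, 106, 109, 131]
t=4: [149, 341, 324, 328, 343]
t=5: [354, 129, 105, 105, 129]
t=6: [149, 339, 321, 321, 339]
t=7: [354, 129, 105, 105, 129]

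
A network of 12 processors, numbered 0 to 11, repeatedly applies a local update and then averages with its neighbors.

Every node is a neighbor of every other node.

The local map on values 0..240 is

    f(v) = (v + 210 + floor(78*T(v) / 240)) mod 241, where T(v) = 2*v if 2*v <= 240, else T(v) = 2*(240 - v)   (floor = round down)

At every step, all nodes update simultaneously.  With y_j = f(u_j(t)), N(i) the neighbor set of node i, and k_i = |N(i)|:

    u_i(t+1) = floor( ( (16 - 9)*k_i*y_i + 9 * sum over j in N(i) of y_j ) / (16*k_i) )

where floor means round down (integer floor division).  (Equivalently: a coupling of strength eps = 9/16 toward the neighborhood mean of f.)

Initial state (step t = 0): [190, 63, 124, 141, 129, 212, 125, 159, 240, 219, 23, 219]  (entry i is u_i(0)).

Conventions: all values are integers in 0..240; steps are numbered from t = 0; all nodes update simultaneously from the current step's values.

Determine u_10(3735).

Answer: u_10(3735) = 191
Key observation: The state at step 5, [191, 191, 191, 191, 191, 191, 191, 191, 191, 191, 191, 191], reappears at step 6: the system is in a cycle of period 1 from step 5 on.  Therefore the state at step 3735 equals the state at step 5 + ((3735 - 5) mod 1) = 5, which is [191, 191, 191, 191, 191, 191, 191, 191, 191, 191, 191, 191].

Derivation:
t=0: [190, 63, 124, 141, 129, 212, 125, 159, 240, 219, 23, 219]
t=1: [172, 126, 164, 166, 164, 176, 164, 168, 179, 176, 101, 176]
t=2: [181, 175, 180, 180, 180, 181, 180, 180, 181, 181, 161, 181]
t=3: [187, 186, 187, 187, 187, 187, 187, 187, 187, 187, 184, 187]
t=4: [189, 189, 189, 189, 189, 189, 189, 189, 189, 189, 189, 189]
t=5: [191, 191, 191, 191, 191, 191, 191, 191, 191, 191, 191, 191]
t=6: [191, 191, 191, 191, 191, 191, 191, 191, 191, 191, 191, 191]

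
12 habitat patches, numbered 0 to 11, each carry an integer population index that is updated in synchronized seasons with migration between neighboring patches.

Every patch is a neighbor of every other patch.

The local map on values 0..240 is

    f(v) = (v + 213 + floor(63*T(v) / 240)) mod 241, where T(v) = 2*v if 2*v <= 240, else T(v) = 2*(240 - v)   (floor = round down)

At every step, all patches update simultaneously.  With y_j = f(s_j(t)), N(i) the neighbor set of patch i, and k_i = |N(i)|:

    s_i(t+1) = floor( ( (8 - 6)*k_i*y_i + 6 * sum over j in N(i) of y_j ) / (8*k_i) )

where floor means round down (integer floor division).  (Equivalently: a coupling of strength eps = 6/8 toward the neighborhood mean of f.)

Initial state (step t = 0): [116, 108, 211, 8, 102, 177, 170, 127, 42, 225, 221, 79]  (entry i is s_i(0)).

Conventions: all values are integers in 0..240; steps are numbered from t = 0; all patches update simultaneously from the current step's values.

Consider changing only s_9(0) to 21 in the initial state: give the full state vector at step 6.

Simulating step by step:
t=0: [116, 108, 211, 8, 102, 177, 170, 127, 42, 21, 221, 79]
t=1: [141, 139, 150, 155, 138, 148, 147, 143, 121, 115, 151, 131]
t=2: [163, 163, 164, 164, 163, 164, 164, 163, 161, 160, 164, 162]
t=3: [174, 174, 174, 174, 174, 174, 174, 174, 174, 174, 174, 174]
t=4: [180, 180, 180, 180, 180, 180, 180, 180, 180, 180, 180, 180]
t=5: [183, 183, 183, 183, 183, 183, 183, 183, 183, 183, 183, 183]
t=6: [184, 184, 184, 184, 184, 184, 184, 184, 184, 184, 184, 184]

Answer: [184, 184, 184, 184, 184, 184, 184, 184, 184, 184, 184, 184]
Key observation: This trace re-runs the system from the modified initial state.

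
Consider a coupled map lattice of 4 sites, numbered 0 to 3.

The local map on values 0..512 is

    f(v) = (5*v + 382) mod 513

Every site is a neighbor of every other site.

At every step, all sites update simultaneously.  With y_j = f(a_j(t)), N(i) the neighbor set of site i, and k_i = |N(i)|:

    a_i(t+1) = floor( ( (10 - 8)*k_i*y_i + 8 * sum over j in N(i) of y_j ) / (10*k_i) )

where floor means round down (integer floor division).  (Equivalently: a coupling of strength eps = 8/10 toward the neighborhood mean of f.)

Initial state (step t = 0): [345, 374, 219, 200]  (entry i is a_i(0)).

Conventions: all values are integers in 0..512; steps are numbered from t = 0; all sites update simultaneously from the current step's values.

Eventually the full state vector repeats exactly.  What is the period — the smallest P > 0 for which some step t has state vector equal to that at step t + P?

Simulating step by step:
t=0: [345, 374, 219, 200]
t=1: [279, 269, 253, 259]
t=2: [163, 166, 172, 170]
t=3: [196, 195, 193, 194]
t=4: [328, 328, 329, 328]
t=5: [484, 484, 484, 484]
t=6: [237, 237, 237, 237]
t=7: [28, 28, 28, 28]
t=8: [9, 9, 9, 9]
t=9: [427, 427, 427, 427]
t=10: [465, 465, 465, 465]
t=11: [142, 142, 142, 142]
t=12: [66, 66, 66, 66]
t=13: [199, 199, 199, 199]
t=14: [351, 351, 351, 351]
t=15: [85, 85, 85, 85]
t=16: [294, 294, 294, 294]
t=17: [313, 313, 313, 313]
t=18: [408, 408, 408, 408]
t=19: [370, 370, 370, 370]
t=20: [180, 180, 180, 180]
t=21: [256, 256, 256, 256]
t=22: [123, 123, 123, 123]
t=23: [484, 484, 484, 484]

Answer: 18
Key observation: The state at step 5, [484, 484, 484, 484], reappears at step 23 — and no state repeats earlier — so the cycle the system enters has period 18.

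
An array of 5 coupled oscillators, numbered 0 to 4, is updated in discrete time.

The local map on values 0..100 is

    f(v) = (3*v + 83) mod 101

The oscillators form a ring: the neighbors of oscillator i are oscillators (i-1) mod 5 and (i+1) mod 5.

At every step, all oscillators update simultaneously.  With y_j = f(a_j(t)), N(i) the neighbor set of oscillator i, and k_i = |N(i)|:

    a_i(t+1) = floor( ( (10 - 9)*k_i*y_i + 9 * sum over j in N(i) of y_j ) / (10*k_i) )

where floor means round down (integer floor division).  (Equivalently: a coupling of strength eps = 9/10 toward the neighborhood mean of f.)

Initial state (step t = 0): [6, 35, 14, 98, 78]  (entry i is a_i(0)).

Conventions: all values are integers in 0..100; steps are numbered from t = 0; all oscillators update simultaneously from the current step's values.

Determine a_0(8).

Answer: a_0(8) = 10

Derivation:
t=0: [6, 35, 14, 98, 78]
t=1: [45, 19, 74, 24, 34]
t=2: [56, 12, 42, 44, 39]
t=3: [57, 27, 14, 49, 37]
t=4: [75, 40, 43, 55, 45]
t=5: [8, 6, 22, 16, 24]
t=6: [24, 24, 18, 48, 21]
t=7: [49, 45, 39, 38, 40]
t=8: [10, 58, 60, 54, 55]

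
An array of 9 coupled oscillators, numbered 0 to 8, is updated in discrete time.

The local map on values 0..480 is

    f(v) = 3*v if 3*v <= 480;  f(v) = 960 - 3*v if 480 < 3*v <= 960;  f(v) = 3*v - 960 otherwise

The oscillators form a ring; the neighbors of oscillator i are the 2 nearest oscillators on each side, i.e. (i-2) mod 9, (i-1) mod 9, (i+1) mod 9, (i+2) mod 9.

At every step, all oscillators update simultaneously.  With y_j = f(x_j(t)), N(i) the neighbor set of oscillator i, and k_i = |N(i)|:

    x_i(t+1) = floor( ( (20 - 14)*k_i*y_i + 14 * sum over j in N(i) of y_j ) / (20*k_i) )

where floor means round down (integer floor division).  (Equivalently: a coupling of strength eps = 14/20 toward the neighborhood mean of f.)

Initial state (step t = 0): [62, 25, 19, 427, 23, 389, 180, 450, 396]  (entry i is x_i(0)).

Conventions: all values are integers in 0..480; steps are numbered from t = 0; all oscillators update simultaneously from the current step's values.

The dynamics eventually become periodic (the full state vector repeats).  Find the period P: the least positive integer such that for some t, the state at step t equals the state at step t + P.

Simulating step by step:
t=0: [62, 25, 19, 427, 23, 389, 180, 450, 396]
t=1: [187, 161, 131, 167, 196, 272, 282, 299, 255]
t=2: [317, 396, 416, 380, 305, 219, 169, 168, 242]
t=3: [213, 192, 167, 205, 227, 289, 317, 311, 270]
t=4: [274, 338, 370, 316, 242, 143, 98, 108, 174]
t=5: [210, 145, 121, 155, 225, 279, 337, 324, 273]
t=6: [265, 357, 374, 350, 260, 179, 113, 116, 187]
t=7: [228, 176, 144, 180, 231, 294, 337, 336, 288]
t=8: [259, 343, 373, 337, 251, 160, 100, 102, 170]
t=9: [227, 168, 136, 175, 235, 295, 342, 339, 285]
t=10: [263, 351, 371, 339, 248, 164, 105, 108, 181]
t=11: [224, 167, 139, 179, 238, 300, 343, 337, 283]
t=12: [268, 354, 372, 333, 243, 156, 102, 107, 185]
t=13: [219, 162, 139, 179, 238, 297, 341, 329, 276]
t=14: [274, 365, 378, 337, 243, 153, 101, 107, 191]
t=15: [219, 171, 149, 190, 242, 296, 335, 321, 273]
t=16: [272, 358, 374, 327, 237, 139, 92, 99, 181]
t=17: [216, 164, 141, 171, 228, 272, 324, 308, 270]
t=18: [282, 373, 389, 363, 262, 178, 109, 118, 189]
t=19: [228, 195, 162, 207, 242, 300, 333, 326, 284]
t=20: [253, 321, 356, 301, 229, 128, 85, 89, 156]
t=21: [208, 146, 125, 151, 222, 264, 320, 309, 267]
t=22: [276, 362, 378, 359, 262, 186, 114, 125, 188]
t=23: [227, 181, 148, 188, 233, 297, 338, 335, 289]
t=24: [258, 337, 369, 327, 246, 153, 98, 100, 167]
t=25: [223, 157, 128, 160, 227, 284, 340, 334, 283]
t=26: [263, 362, 381, 361, 264, 183, 112, 112, 184]
t=27: [235, 192, 157, 192, 234, 291, 332, 332, 291]
t=28: [247, 324, 365, 325, 248, 151, 92, 92, 150]
t=29: [218, 146, 121, 147, 218, 272, 326, 327, 272]
t=30: [260, 350, 369, 351, 260, 180, 113, 113, 180]
t=31: [228, 174, 139, 174, 228, 292, 339, 339, 291]
t=32: [257, 344, 375, 344, 257, 170, 105, 105, 171]
t=33: [231, 174, 140, 174, 232, 290, 339, 339, 290]
t=34: [255, 344, 372, 343, 255, 169, 104, 105, 170]
t=35: [232, 173, 139, 174, 231, 291, 340, 341, 291]
t=36: [255, 343, 371, 343, 255, 171, 106, 106, 171]
t=37: [231, 171, 138, 171, 231, 291, 341, 341, 291]
t=38: [257, 346, 374, 346, 257, 173, 107, 107, 173]
t=39: [232, 175, 142, 175, 232, 291, 339, 339, 291]
t=40: [255, 342, 372, 342, 255, 168, 103, 103, 168]
t=41: [231, 172, 138, 172, 231, 290, 340, 340, 290]
t=42: [256, 345, 373, 345, 256, 172, 106, 106, 172]
t=43: [231, 174, 141, 174, 231, 291, 340, 340, 291]
t=44: [256, 344, 373, 344, 256, 170, 105, 105, 170]
t=45: [231, 174, 140, 174, 231, 291, 340, 340, 291]
t=46: [255, 343, 372, 343, 255, 170, 105, 105, 170]
t=47: [231, 172, 139, 172, 231, 291, 341, 341, 291]
t=48: [257, 345, 373, 345, 257, 172, 107, 107, 172]
t=49: [231, 174, 140, 174, 231, 291, 340, 340, 291]

Answer: 4
Key observation: The state at step 45, [231, 174, 140, 174, 231, 291, 340, 340, 291], reappears at step 49 — and no state repeats earlier — so the cycle the system enters has period 4.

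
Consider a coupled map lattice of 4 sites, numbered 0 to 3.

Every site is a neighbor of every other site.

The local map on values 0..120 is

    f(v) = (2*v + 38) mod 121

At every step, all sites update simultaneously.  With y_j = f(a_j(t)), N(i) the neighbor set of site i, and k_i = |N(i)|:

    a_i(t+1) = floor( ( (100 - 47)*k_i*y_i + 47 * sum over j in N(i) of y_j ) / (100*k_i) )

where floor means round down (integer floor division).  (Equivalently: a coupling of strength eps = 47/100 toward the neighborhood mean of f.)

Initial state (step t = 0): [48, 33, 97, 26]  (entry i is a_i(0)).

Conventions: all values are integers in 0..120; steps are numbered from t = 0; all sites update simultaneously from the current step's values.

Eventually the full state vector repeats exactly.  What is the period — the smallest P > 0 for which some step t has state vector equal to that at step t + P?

Answer: 10
Key observation: The state at step 13, [70, 73, 73, 73], reappears at step 23 — and no state repeats earlier — so the cycle the system enters has period 10.

Derivation:
t=0: [48, 33, 97, 26]
t=1: [54, 88, 91, 83]
t=2: [56, 81, 83, 77]
t=3: [51, 70, 72, 67]
t=4: [36, 50, 52, 48]
t=5: [66, 31, 33, 30]
t=6: [73, 92, 93, 91]
t=7: [80, 95, 95, 94]
t=8: [90, 101, 101, 101]
t=9: [107, 115, 115, 115]
t=10: [17, 23, 23, 23]
t=11: [77, 82, 82, 82]
t=12: [75, 79, 79, 79]
t=13: [70, 73, 73, 73]
t=14: [59, 62, 62, 62]
t=15: [37, 40, 40, 40]
t=16: [114, 117, 117, 117]
t=17: [26, 29, 29, 29]
t=18: [92, 95, 95, 95]
t=19: [103, 106, 106, 106]
t=20: [4, 7, 7, 7]
t=21: [48, 51, 51, 51]
t=22: [15, 18, 18, 18]
t=23: [70, 73, 73, 73]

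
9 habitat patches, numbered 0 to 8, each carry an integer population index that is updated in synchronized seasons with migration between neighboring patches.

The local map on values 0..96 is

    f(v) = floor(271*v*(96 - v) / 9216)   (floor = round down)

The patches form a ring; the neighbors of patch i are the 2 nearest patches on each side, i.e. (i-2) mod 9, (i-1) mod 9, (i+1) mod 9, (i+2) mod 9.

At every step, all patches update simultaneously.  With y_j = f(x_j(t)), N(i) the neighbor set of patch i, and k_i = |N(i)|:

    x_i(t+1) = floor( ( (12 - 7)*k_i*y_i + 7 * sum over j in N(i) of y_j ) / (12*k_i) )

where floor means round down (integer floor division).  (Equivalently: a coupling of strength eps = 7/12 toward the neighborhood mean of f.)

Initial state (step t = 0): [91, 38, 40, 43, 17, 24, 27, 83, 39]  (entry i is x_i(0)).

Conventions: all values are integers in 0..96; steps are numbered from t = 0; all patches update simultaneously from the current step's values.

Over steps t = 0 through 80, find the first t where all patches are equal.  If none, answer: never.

Answer: 4
Key observation: Synchronization is absorbing here: once all patches are equal they stay equal, and step 4 is the first all-equal step.

Derivation:
t=0: [91, 38, 40, 43, 17, 24, 27, 83, 39]  (not all equal)
t=1: [38, 57, 53, 59, 50, 48, 49, 39, 50]  (not all equal)
t=2: [65, 65, 65, 65, 66, 66, 66, 65, 65]  (not all equal)
t=3: [59, 59, 58, 58, 58, 58, 58, 58, 58]  (not all equal)
t=4: [64, 64, 64, 64, 64, 64, 64, 64, 64]  (all equal)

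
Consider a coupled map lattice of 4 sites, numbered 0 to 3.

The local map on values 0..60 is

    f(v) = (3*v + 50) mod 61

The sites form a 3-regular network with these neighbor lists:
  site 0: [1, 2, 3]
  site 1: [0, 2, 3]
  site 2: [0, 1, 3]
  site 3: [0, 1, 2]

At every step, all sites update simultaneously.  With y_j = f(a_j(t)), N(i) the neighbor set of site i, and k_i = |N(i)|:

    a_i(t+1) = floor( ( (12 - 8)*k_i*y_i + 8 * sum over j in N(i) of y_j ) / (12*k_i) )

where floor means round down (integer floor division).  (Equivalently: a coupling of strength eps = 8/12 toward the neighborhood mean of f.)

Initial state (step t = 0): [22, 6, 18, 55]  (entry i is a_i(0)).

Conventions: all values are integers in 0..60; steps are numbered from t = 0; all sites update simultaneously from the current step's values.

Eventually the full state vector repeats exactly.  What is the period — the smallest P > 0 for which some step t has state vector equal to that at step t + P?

Simulating step by step:
t=0: [22, 6, 18, 55]
t=1: [36, 31, 35, 34]
t=2: [30, 29, 30, 30]
t=3: [17, 17, 17, 17]
t=4: [40, 40, 40, 40]
t=5: [48, 48, 48, 48]
t=6: [11, 11, 11, 11]
t=7: [22, 22, 22, 22]
t=8: [55, 55, 55, 55]
t=9: [32, 32, 32, 32]
t=10: [24, 24, 24, 24]
t=11: [0, 0, 0, 0]
t=12: [50, 50, 50, 50]
t=13: [17, 17, 17, 17]

Answer: 10
Key observation: The state at step 3, [17, 17, 17, 17], reappears at step 13 — and no state repeats earlier — so the cycle the system enters has period 10.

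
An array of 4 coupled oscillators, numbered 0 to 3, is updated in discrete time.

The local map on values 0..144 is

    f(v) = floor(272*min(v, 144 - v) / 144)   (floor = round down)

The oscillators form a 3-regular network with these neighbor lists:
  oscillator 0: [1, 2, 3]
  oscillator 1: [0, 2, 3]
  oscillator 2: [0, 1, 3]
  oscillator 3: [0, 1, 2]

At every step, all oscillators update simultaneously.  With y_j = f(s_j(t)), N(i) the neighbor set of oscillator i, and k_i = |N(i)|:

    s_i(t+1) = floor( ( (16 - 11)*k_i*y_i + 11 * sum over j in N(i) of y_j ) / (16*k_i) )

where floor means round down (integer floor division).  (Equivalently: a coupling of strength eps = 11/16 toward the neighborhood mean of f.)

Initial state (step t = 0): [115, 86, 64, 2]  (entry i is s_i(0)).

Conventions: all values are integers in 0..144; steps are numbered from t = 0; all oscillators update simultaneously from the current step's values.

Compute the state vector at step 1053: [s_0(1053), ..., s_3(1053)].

Answer: [66, 66, 66, 66]
Key observation: The state at step 5, [98, 98, 98, 98], reappears at step 16: the system is in a cycle of period 11 from step 5 on.  Therefore the state at step 1053 equals the state at step 5 + ((1053 - 5) mod 11) = 8, which is [66, 66, 66, 66].

Derivation:
t=0: [115, 86, 64, 2]
t=1: [70, 74, 75, 65]
t=2: [129, 129, 129, 128]
t=3: [28, 28, 28, 28]
t=4: [52, 52, 52, 52]
t=5: [98, 98, 98, 98]
t=6: [86, 86, 86, 86]
t=7: [109, 109, 109, 109]
t=8: [66, 66, 66, 66]
t=9: [124, 124, 124, 124]
t=10: [37, 37, 37, 37]
t=11: [69, 69, 69, 69]
t=12: [130, 130, 130, 130]
t=13: [26, 26, 26, 26]
t=14: [49, 49, 49, 49]
t=15: [92, 92, 92, 92]
t=16: [98, 98, 98, 98]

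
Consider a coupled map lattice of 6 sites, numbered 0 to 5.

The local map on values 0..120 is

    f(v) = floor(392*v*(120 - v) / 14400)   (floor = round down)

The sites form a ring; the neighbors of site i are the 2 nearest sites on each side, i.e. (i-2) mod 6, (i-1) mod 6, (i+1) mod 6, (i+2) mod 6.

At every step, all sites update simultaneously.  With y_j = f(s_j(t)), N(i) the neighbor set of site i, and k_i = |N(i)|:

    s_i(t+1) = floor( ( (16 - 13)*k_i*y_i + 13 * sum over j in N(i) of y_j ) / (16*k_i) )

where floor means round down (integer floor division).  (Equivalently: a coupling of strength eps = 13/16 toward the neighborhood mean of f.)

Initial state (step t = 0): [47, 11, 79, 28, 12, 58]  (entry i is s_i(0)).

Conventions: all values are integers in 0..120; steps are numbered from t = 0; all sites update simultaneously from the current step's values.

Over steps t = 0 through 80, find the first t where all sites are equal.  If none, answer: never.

Answer: 3
Key observation: Synchronization is absorbing here: once all sites are equal they stay equal, and step 3 is the first all-equal step.

Derivation:
t=0: [47, 11, 79, 28, 12, 58]  (not all equal)
t=1: [68, 76, 63, 64, 77, 64]  (not all equal)
t=2: [94, 95, 94, 94, 95, 94]  (not all equal)
t=3: [65, 65, 65, 65, 65, 65]  (all equal)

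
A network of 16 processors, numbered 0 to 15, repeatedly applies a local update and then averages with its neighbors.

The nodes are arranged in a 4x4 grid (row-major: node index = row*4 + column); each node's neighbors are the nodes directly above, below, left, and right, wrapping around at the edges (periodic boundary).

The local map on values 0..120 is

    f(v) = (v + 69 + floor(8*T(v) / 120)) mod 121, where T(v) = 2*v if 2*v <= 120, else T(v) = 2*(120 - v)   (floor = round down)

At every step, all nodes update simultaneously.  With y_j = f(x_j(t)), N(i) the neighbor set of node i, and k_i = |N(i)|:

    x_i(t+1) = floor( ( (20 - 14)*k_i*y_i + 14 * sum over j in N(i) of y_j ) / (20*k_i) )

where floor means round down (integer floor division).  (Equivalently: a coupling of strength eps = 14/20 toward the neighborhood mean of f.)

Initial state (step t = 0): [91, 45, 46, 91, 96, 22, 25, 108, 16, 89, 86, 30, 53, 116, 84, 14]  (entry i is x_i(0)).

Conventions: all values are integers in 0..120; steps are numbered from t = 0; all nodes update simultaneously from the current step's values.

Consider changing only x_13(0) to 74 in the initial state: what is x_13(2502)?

Answer: x_13(2502) = 97
Key observation: The state at step 18, [48, 48, 48, 48, 48, 48, 48, 48, 48, 48, 48, 48, 48, 48, 48, 48], reappears at step 23: the system is in a cycle of period 5 from step 18 on.  Therefore the state at step 2502 equals the state at step 18 + ((2502 - 18) mod 5) = 22, which is [97, 97, 97, 97, 97, 97, 97, 97, 97, 97, 97, 97, 97, 97, 97, 97].

Derivation:
t=0: [91, 45, 46, 91, 96, 22, 25, 108, 16, 89, 86, 30, 53, 74, 84, 14]
t=1: [50, 64, 51, 44, 62, 81, 62, 67, 60, 55, 59, 77, 44, 44, 37, 58]
t=2: [48, 33, 47, 43, 18, 21, 18, 38, 35, 34, 33, 20, 61, 80, 59, 69]
t=3: [58, 54, 57, 59, 81, 96, 81, 101, 85, 91, 84, 88, 33, 52, 32, 48]
t=4: [32, 16, 31, 17, 36, 34, 35, 36, 49, 34, 49, 34, 41, 47, 41, 46]
t=5: [101, 81, 100, 82, 89, 104, 88, 104, 77, 52, 77, 52, 53, 74, 53, 74]
t=6: [35, 42, 35, 42, 45, 37, 44, 37, 19, 26, 19, 26, 26, 18, 26, 18]
t=7: [111, 107, 110, 107, 109, 112, 108, 112, 99, 95, 99, 95, 95, 98, 95, 98]
t=8: [55, 56, 55, 56, 57, 56, 57, 56, 49, 50, 48, 50, 49, 48, 49, 48]
t=9: [9, 9, 9, 9, 9, 10, 9, 10, 4, 4, 4, 4, 3, 4, 3, 4]
t=10: [77, 78, 77, 78, 78, 78, 78, 78, 73, 74, 73, 74, 73, 73, 73, 73]
t=11: [30, 29, 30, 29, 30, 30, 30, 30, 28, 28, 28, 28, 27, 27, 27, 27]
t=12: [101, 101, 101, 101, 102, 102, 102, 102, 100, 100, 100, 100, 99, 99, 99, 99]
t=13: [50, 50, 50, 50, 51, 51, 51, 51, 50, 50, 50, 50, 49, 49, 49, 49]
t=14: [4, 4, 4, 4, 4, 4, 4, 4, 4, 4, 4, 4, 3, 3, 3, 3]
t=15: [72, 72, 72, 72, 73, 73, 73, 73, 72, 72, 72, 72, 72, 72, 72, 72]
t=16: [26, 26, 26, 26, 26, 26, 26, 26, 26, 26, 26, 26, 26, 26, 26, 26]
t=17: [98, 98, 98, 98, 98, 98, 98, 98, 98, 98, 98, 98, 98, 98, 98, 98]
t=18: [48, 48, 48, 48, 48, 48, 48, 48, 48, 48, 48, 48, 48, 48, 48, 48]
t=19: [2, 2, 2, 2, 2, 2, 2, 2, 2, 2, 2, 2, 2, 2, 2, 2]
t=20: [71, 71, 71, 71, 71, 71, 71, 71, 71, 71, 71, 71, 71, 71, 71, 71]
t=21: [25, 25, 25, 25, 25, 25, 25, 25, 25, 25, 25, 25, 25, 25, 25, 25]
t=22: [97, 97, 97, 97, 97, 97, 97, 97, 97, 97, 97, 97, 97, 97, 97, 97]
t=23: [48, 48, 48, 48, 48, 48, 48, 48, 48, 48, 48, 48, 48, 48, 48, 48]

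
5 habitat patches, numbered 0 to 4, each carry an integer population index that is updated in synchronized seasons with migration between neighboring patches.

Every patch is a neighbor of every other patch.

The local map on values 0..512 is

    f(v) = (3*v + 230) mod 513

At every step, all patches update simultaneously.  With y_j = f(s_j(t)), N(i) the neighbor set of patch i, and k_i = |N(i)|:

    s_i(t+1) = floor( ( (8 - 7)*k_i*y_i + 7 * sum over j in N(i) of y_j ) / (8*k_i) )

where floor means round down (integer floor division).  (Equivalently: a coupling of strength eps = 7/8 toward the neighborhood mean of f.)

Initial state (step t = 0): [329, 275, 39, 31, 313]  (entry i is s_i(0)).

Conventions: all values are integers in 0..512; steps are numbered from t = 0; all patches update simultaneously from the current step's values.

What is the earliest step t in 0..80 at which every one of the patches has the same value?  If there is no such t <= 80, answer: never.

Simulating step by step:
t=0: [329, 275, 39, 31, 313]  (not all equal)
t=1: [208, 223, 193, 195, 212]  (not all equal)
t=2: [335, 330, 339, 338, 333]  (not all equal)
t=3: [209, 210, 207, 208, 209]  (not all equal)
t=4: [342, 342, 343, 342, 342]  (not all equal)
t=5: [230, 230, 230, 230, 230]  (all equal)

Answer: 5
Key observation: Synchronization is absorbing here: once all patches are equal they stay equal, and step 5 is the first all-equal step.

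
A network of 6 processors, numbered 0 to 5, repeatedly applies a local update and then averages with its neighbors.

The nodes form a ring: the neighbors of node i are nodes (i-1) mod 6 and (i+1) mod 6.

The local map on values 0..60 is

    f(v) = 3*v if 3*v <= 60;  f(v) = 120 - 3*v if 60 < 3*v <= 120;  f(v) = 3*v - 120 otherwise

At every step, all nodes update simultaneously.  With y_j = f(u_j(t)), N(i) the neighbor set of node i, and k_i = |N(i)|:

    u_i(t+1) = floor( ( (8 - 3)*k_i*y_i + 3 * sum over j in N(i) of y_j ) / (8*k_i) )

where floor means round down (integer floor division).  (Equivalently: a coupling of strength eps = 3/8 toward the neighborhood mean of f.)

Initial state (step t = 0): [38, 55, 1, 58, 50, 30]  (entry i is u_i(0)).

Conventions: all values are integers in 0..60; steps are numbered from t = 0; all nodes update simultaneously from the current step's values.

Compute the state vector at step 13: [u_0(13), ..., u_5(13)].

Answer: [23, 9, 14, 48, 48, 27]

Derivation:
t=0: [38, 55, 1, 58, 50, 30]
t=1: [17, 29, 20, 39, 34, 25]
t=2: [46, 41, 44, 16, 20, 41]
t=3: [12, 7, 17, 43, 47, 16]
t=4: [35, 29, 37, 19, 23, 40]
t=5: [15, 25, 22, 46, 42, 12]
t=6: [43, 46, 45, 22, 13, 32]
t=7: [13, 15, 22, 43, 39, 24]
t=8: [41, 45, 43, 16, 12, 37]
t=9: [6, 11, 17, 38, 33, 12]
t=10: [24, 33, 39, 17, 21, 29]
t=11: [40, 22, 15, 43, 51, 40]
t=12: [10, 42, 39, 20, 22, 6]
t=13: [23, 9, 14, 48, 48, 27]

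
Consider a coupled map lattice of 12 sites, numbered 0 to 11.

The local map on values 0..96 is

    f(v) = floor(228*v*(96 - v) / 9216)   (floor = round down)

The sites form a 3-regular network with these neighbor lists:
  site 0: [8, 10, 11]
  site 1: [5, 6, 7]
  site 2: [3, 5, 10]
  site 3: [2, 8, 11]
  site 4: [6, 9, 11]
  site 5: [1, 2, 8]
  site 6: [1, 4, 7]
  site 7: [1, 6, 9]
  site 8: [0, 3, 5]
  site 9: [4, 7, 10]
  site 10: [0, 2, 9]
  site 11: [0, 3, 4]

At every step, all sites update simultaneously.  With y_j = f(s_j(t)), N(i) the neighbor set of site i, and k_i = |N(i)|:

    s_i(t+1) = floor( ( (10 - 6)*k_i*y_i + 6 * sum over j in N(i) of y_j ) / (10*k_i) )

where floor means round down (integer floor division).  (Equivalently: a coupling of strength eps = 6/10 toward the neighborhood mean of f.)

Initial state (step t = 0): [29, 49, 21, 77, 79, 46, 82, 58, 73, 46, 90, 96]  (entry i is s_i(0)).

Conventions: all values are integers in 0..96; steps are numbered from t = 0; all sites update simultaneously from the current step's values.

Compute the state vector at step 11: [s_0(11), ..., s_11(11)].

Simulating step by step:
t=0: [29, 49, 21, 77, 79, 46, 82, 58, 73, 46, 90, 96]
t=1: [30, 50, 36, 30, 30, 49, 39, 49, 44, 42, 33, 23]
t=2: [48, 55, 52, 49, 49, 55, 53, 55, 52, 53, 51, 45]
t=3: [56, 55, 55, 56, 56, 55, 55, 55, 56, 55, 56, 56]
t=4: [55, 55, 55, 55, 55, 55, 55, 55, 55, 55, 55, 55]
t=5: [55, 55, 55, 55, 55, 55, 55, 55, 55, 55, 55, 55]
t=6: [55, 55, 55, 55, 55, 55, 55, 55, 55, 55, 55, 55]
t=7: [55, 55, 55, 55, 55, 55, 55, 55, 55, 55, 55, 55]
t=8: [55, 55, 55, 55, 55, 55, 55, 55, 55, 55, 55, 55]
t=9: [55, 55, 55, 55, 55, 55, 55, 55, 55, 55, 55, 55]
t=10: [55, 55, 55, 55, 55, 55, 55, 55, 55, 55, 55, 55]
t=11: [55, 55, 55, 55, 55, 55, 55, 55, 55, 55, 55, 55]

Answer: [55, 55, 55, 55, 55, 55, 55, 55, 55, 55, 55, 55]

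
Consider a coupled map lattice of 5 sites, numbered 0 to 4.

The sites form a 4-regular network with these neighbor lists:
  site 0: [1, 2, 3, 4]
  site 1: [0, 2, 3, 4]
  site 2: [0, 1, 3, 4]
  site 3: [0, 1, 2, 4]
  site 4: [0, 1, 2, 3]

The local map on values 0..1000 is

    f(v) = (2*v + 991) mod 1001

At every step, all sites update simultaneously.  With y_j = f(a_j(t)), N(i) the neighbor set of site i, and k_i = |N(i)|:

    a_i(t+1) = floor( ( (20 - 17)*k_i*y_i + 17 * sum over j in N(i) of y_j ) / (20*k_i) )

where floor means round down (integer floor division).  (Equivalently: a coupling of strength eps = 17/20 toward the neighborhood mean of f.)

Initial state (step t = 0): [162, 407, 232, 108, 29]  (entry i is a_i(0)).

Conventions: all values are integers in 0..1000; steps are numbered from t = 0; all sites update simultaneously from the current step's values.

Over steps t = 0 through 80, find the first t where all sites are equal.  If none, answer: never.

Simulating step by step:
t=0: [162, 407, 232, 108, 29]  (not all equal)
t=1: [368, 337, 359, 375, 385]  (not all equal)
t=2: [719, 723, 720, 718, 717]  (not all equal)
t=3: [427, 427, 427, 427, 428]  (not all equal)
t=4: [844, 844, 844, 844, 844]  (all equal)

Answer: 4
Key observation: Synchronization is absorbing here: once all sites are equal they stay equal, and step 4 is the first all-equal step.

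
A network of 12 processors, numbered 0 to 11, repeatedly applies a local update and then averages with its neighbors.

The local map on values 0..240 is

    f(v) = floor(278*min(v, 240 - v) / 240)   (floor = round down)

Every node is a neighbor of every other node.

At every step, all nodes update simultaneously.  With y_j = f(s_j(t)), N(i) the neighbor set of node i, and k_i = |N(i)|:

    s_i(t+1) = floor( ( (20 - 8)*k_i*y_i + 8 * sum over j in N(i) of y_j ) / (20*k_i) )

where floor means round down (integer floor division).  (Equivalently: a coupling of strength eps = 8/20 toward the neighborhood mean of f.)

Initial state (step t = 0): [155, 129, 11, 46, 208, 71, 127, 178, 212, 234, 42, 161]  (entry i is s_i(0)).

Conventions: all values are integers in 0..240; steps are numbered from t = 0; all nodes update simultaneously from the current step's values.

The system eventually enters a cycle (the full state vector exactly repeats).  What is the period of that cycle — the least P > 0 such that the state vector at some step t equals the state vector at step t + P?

Answer: 2
Key observation: The state at step 20, [137, 137, 137, 137, 137, 137, 137, 137, 137, 137, 137, 137], reappears at step 22 — and no state repeats earlier — so the cycle the system enters has period 2.

Derivation:
t=0: [155, 129, 11, 46, 208, 71, 127, 178, 212, 234, 42, 161]
t=1: [83, 100, 35, 58, 49, 74, 101, 68, 46, 32, 55, 79]
t=2: [86, 97, 55, 70, 64, 80, 98, 76, 62, 53, 68, 83]
t=3: [93, 100, 72, 83, 79, 89, 101, 86, 77, 71, 81, 91]
t=4: [103, 107, 89, 96, 94, 100, 108, 98, 93, 89, 95, 102]
t=5: [116, 118, 107, 111, 110, 114, 119, 112, 109, 107, 111, 115]
t=6: [132, 133, 125, 128, 128, 130, 133, 129, 127, 125, 128, 131]
t=7: [126, 125, 130, 128, 128, 127, 125, 127, 129, 130, 128, 126]
t=8: [131, 131, 128, 129, 129, 129, 131, 129, 128, 128, 129, 131]
t=9: [126, 126, 128, 127, 127, 127, 126, 127, 128, 128, 127, 126]
t=10: [131, 131, 129, 130, 130, 130, 131, 130, 129, 129, 130, 131]
t=11: [126, 126, 127, 126, 126, 126, 126, 126, 127, 127, 126, 126]
t=12: [131, 131, 130, 131, 131, 131, 131, 131, 130, 130, 131, 131]
t=13: [126, 126, 126, 126, 126, 126, 126, 126, 126, 126, 126, 126]
t=14: [132, 132, 132, 132, 132, 132, 132, 132, 132, 132, 132, 132]
t=15: [125, 125, 125, 125, 125, 125, 125, 125, 125, 125, 125, 125]
t=16: [133, 133, 133, 133, 133, 133, 133, 133, 133, 133, 133, 133]
t=17: [123, 123, 123, 123, 123, 123, 123, 123, 123, 123, 123, 123]
t=18: [135, 135, 135, 135, 135, 135, 135, 135, 135, 135, 135, 135]
t=19: [121, 121, 121, 121, 121, 121, 121, 121, 121, 121, 121, 121]
t=20: [137, 137, 137, 137, 137, 137, 137, 137, 137, 137, 137, 137]
t=21: [119, 119, 119, 119, 119, 119, 119, 119, 119, 119, 119, 119]
t=22: [137, 137, 137, 137, 137, 137, 137, 137, 137, 137, 137, 137]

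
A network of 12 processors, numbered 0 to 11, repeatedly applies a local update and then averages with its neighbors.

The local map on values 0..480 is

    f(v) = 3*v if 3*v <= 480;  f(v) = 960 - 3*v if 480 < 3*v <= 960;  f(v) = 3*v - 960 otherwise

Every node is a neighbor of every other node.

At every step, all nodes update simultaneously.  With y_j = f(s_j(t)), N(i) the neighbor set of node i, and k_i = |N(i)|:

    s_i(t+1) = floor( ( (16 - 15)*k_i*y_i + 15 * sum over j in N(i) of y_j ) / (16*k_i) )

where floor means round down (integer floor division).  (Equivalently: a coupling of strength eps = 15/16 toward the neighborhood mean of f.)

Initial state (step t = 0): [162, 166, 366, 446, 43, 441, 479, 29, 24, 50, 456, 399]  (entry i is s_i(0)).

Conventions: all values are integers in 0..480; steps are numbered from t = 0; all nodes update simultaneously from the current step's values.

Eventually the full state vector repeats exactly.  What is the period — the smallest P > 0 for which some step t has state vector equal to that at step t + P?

Answer: 16
Key observation: The state at step 2, [117, 117, 117, 117, 117, 117, 117, 117, 117, 117, 117, 117], reappears at step 18 — and no state repeats earlier — so the cycle the system enters has period 16.

Derivation:
t=0: [162, 166, 366, 446, 43, 441, 479, 29, 24, 50, 456, 399]
t=1: [276, 277, 284, 279, 284, 279, 276, 285, 286, 284, 278, 282]
t=2: [117, 117, 117, 117, 117, 117, 117, 117, 117, 117, 117, 117]
t=3: [351, 351, 351, 351, 351, 351, 351, 351, 351, 351, 351, 351]
t=4: [93, 93, 93, 93, 93, 93, 93, 93, 93, 93, 93, 93]
t=5: [279, 279, 279, 279, 279, 279, 279, 279, 279, 279, 279, 279]
t=6: [123, 123, 123, 123, 123, 123, 123, 123, 123, 123, 123, 123]
t=7: [369, 369, 369, 369, 369, 369, 369, 369, 369, 369, 369, 369]
t=8: [147, 147, 147, 147, 147, 147, 147, 147, 147, 147, 147, 147]
t=9: [441, 441, 441, 441, 441, 441, 441, 441, 441, 441, 441, 441]
t=10: [363, 363, 363, 363, 363, 363, 363, 363, 363, 363, 363, 363]
t=11: [129, 129, 129, 129, 129, 129, 129, 129, 129, 129, 129, 129]
t=12: [387, 387, 387, 387, 387, 387, 387, 387, 387, 387, 387, 387]
t=13: [201, 201, 201, 201, 201, 201, 201, 201, 201, 201, 201, 201]
t=14: [357, 357, 357, 357, 357, 357, 357, 357, 357, 357, 357, 357]
t=15: [111, 111, 111, 111, 111, 111, 111, 111, 111, 111, 111, 111]
t=16: [333, 333, 333, 333, 333, 333, 333, 333, 333, 333, 333, 333]
t=17: [39, 39, 39, 39, 39, 39, 39, 39, 39, 39, 39, 39]
t=18: [117, 117, 117, 117, 117, 117, 117, 117, 117, 117, 117, 117]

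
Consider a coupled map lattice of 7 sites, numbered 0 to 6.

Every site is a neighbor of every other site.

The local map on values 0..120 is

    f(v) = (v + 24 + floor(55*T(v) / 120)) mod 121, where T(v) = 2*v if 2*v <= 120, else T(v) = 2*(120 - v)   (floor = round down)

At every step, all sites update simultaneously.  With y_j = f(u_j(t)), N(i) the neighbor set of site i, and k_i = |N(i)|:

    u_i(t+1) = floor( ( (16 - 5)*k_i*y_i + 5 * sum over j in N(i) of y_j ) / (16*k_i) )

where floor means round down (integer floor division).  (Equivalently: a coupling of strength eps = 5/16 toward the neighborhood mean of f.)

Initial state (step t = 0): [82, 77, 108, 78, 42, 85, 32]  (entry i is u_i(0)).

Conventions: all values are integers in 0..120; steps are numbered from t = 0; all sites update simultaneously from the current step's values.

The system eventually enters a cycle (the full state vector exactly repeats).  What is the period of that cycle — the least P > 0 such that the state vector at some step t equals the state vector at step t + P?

Answer: 2
Key observation: The state at step 5, [24, 24, 24, 24, 66, 24, 66], reappears at step 7 — and no state repeats earlier — so the cycle the system enters has period 2.

Derivation:
t=0: [82, 77, 108, 78, 42, 85, 32]
t=1: [27, 27, 28, 27, 81, 27, 69]
t=2: [69, 69, 70, 69, 33, 69, 33]
t=3: [25, 25, 25, 25, 69, 25, 69]
t=4: [65, 65, 65, 65, 31, 65, 31]
t=5: [24, 24, 24, 24, 66, 24, 66]
t=6: [64, 64, 64, 64, 31, 64, 31]
t=7: [24, 24, 24, 24, 66, 24, 66]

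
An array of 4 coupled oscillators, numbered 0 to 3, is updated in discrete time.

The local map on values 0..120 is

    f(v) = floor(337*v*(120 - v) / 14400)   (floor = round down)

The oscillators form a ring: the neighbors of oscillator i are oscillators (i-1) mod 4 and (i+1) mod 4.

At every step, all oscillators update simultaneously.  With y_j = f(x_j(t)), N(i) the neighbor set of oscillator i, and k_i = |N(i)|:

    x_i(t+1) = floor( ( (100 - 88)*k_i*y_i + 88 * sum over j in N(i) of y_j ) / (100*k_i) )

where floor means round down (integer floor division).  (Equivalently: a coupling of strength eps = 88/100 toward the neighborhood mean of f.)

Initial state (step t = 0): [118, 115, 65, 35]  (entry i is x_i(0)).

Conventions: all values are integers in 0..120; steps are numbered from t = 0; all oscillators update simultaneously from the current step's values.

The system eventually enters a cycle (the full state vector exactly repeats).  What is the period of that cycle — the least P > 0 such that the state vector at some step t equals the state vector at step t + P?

Simulating step by step:
t=0: [118, 115, 65, 35]
t=1: [36, 40, 46, 47]
t=2: [76, 74, 77, 75]
t=3: [78, 77, 78, 77]
t=4: [76, 76, 76, 76]
t=5: [78, 78, 78, 78]
t=6: [76, 76, 76, 76]

Answer: 2
Key observation: The state at step 4, [76, 76, 76, 76], reappears at step 6 — and no state repeats earlier — so the cycle the system enters has period 2.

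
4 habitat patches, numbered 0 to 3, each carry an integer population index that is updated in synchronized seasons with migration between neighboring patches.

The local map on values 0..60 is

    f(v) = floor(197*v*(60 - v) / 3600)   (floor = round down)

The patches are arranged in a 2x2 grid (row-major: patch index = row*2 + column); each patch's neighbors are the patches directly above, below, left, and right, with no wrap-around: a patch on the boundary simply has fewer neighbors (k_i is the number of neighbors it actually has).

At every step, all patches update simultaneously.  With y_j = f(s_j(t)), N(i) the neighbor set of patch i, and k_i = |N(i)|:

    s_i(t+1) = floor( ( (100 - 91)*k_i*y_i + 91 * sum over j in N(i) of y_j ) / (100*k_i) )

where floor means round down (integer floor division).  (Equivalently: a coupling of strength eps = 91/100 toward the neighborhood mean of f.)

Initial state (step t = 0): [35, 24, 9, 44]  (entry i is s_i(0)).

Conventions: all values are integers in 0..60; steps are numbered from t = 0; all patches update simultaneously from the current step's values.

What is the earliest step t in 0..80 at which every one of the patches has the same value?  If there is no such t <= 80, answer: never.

Answer: 8
Key observation: Synchronization is absorbing here: once all patches are equal they stay equal, and step 8 is the first all-equal step.

Derivation:
t=0: [35, 24, 9, 44]  (not all equal)
t=1: [36, 42, 40, 36]  (not all equal)
t=2: [42, 46, 46, 42]  (not all equal)
t=3: [35, 40, 40, 35]  (not all equal)
t=4: [43, 46, 46, 43]  (not all equal)
t=5: [35, 39, 39, 35]  (not all equal)
t=6: [44, 46, 46, 44]  (not all equal)
t=7: [35, 37, 37, 35]  (not all equal)
t=8: [46, 46, 46, 46]  (all equal)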